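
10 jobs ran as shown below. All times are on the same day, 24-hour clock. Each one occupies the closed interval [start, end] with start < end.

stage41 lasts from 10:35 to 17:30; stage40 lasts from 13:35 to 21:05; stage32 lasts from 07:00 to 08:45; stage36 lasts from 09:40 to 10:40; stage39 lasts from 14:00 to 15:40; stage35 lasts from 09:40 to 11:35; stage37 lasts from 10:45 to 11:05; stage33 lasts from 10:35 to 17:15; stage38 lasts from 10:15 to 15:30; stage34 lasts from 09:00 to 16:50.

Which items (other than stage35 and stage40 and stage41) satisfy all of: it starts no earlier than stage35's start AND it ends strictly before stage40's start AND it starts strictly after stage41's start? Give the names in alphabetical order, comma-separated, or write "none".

Conditions: its start is no earlier than stage35's start (X.start >= 09:40) AND its end is strictly before stage40's start (X.end < 13:35) AND its start is strictly after stage41's start (X.start > 10:35).
stage32: start 07:00 >= 09:40? ✗; end 08:45 < 13:35? ✓; start 07:00 > 10:35? ✗ → no.
stage33: start 10:35 >= 09:40? ✓; end 17:15 < 13:35? ✗; start 10:35 > 10:35? ✗ → no.
stage34: start 09:00 >= 09:40? ✗; end 16:50 < 13:35? ✗; start 09:00 > 10:35? ✗ → no.
stage36: start 09:40 >= 09:40? ✓; end 10:40 < 13:35? ✓; start 09:40 > 10:35? ✗ → no.
stage37: start 10:45 >= 09:40? ✓; end 11:05 < 13:35? ✓; start 10:45 > 10:35? ✓ → yes.
stage38: start 10:15 >= 09:40? ✓; end 15:30 < 13:35? ✗; start 10:15 > 10:35? ✗ → no.
stage39: start 14:00 >= 09:40? ✓; end 15:40 < 13:35? ✗; start 14:00 > 10:35? ✓ → no.
Result: stage37.

stage37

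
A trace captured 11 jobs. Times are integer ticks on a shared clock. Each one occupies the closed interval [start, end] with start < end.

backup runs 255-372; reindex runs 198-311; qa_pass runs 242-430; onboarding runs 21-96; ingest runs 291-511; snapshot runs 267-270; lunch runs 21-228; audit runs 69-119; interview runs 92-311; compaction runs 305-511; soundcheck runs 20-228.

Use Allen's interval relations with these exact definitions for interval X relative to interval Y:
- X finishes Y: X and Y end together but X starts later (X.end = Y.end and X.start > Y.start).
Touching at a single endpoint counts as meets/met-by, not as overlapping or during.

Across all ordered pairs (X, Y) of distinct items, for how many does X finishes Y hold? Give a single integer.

Checking all 110 ordered pairs for relation 'finishes'; matching pairs in alphabetical order:
(compaction, ingest): compaction finishes ingest ✓
(lunch, soundcheck): lunch finishes soundcheck ✓
(reindex, interview): reindex finishes interview ✓
Count: 3.

3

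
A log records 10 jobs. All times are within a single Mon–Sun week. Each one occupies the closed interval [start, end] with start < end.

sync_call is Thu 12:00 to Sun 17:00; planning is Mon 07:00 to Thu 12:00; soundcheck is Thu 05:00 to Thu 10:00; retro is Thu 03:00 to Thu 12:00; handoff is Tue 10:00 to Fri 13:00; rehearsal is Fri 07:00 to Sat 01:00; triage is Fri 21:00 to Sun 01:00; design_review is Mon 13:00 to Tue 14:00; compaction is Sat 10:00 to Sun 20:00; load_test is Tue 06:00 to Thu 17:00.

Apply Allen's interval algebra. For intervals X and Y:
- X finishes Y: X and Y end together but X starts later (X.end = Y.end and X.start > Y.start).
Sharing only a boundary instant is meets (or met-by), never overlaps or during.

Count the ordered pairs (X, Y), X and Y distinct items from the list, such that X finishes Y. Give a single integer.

Checking all 90 ordered pairs for relation 'finishes'; matching pairs in alphabetical order:
(retro, planning): retro finishes planning ✓
Count: 1.

1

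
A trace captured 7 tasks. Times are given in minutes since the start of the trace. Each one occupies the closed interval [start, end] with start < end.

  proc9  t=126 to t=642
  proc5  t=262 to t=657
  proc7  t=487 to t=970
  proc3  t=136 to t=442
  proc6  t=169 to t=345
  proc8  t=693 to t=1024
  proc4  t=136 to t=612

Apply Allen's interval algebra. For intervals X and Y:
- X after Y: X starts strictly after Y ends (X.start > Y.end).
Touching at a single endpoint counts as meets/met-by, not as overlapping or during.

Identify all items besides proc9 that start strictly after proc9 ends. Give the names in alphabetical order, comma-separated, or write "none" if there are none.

proc8

Target proc9 = [t=126, t=642].
proc3 [t=136, t=442] → during → no.
proc4 [t=136, t=612] → during → no.
proc5 [t=262, t=657] → overlapped-by → no.
proc6 [t=169, t=345] → during → no.
proc7 [t=487, t=970] → overlapped-by → no.
proc8 [t=693, t=1024] → after → yes.
Result: proc8.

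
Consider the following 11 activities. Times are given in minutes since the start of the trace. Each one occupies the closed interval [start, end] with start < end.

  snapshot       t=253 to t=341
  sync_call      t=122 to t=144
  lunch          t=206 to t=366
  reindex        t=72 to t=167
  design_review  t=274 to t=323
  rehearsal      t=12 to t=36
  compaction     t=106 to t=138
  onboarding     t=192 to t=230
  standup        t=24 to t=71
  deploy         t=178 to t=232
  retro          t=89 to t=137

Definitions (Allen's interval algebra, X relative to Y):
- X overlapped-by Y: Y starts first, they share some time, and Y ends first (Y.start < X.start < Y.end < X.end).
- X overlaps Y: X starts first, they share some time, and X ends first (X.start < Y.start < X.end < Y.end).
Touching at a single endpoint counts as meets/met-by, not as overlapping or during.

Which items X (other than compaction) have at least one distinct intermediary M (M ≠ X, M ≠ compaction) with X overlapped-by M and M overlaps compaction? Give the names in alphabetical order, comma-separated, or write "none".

sync_call

Target compaction = [t=106, t=138].
Intermediaries M with M overlaps compaction: retro.
Via retro — items with X overlapped-by retro: sync_call.
Union: sync_call.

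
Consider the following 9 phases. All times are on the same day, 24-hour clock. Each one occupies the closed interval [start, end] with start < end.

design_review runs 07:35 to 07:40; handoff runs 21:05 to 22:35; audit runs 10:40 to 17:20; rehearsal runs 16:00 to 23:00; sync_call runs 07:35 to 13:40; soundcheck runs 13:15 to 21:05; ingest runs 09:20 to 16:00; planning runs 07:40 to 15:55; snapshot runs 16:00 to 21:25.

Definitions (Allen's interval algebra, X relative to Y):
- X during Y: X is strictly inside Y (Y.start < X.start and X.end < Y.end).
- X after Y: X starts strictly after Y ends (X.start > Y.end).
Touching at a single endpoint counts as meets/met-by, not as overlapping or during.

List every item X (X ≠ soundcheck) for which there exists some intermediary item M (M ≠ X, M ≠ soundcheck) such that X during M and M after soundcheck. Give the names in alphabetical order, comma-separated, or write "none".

Target soundcheck = [13:15, 21:05].
Intermediaries M with M after soundcheck: none.
Union: none.

none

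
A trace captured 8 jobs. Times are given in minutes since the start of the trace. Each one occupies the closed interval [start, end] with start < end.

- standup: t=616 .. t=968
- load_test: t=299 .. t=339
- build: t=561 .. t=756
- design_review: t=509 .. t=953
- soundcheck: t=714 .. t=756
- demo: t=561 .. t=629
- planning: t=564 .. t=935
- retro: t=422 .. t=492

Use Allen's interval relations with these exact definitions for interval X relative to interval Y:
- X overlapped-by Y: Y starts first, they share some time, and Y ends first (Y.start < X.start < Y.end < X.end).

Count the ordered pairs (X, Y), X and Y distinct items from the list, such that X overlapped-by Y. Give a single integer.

6

Checking all 56 ordered pairs for relation 'overlapped-by'; matching pairs in alphabetical order:
(planning, build): planning overlapped-by build ✓
(planning, demo): planning overlapped-by demo ✓
(standup, build): standup overlapped-by build ✓
(standup, demo): standup overlapped-by demo ✓
(standup, design_review): standup overlapped-by design_review ✓
(standup, planning): standup overlapped-by planning ✓
Count: 6.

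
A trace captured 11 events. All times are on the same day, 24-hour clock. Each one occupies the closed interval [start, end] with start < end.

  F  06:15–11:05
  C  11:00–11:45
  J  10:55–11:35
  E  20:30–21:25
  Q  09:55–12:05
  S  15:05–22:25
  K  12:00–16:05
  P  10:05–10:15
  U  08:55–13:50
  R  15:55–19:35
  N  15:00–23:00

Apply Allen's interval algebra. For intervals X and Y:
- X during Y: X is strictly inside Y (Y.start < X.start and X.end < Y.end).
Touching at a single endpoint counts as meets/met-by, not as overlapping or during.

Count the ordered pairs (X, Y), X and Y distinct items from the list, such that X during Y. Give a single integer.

Checking all 110 ordered pairs for relation 'during'; matching pairs in alphabetical order:
(C, Q): C during Q ✓
(C, U): C during U ✓
(E, N): E during N ✓
(E, S): E during S ✓
(J, Q): J during Q ✓
(J, U): J during U ✓
(P, F): P during F ✓
(P, Q): P during Q ✓
(P, U): P during U ✓
(Q, U): Q during U ✓
(R, N): R during N ✓
(R, S): R during S ✓
(S, N): S during N ✓
Count: 13.

13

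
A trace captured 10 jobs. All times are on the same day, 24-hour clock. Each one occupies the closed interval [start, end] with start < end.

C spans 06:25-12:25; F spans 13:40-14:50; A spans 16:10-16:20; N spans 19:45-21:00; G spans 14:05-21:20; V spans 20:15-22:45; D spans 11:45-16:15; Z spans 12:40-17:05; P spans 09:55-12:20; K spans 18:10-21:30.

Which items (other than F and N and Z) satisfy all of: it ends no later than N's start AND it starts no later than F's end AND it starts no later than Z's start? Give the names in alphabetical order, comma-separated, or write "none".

Conditions: its end is no later than N's start (X.end <= 19:45) AND its start is no later than F's end (X.start <= 14:50) AND its start is no later than Z's start (X.start <= 12:40).
A: end 16:20 <= 19:45? ✓; start 16:10 <= 14:50? ✗; start 16:10 <= 12:40? ✗ → no.
C: end 12:25 <= 19:45? ✓; start 06:25 <= 14:50? ✓; start 06:25 <= 12:40? ✓ → yes.
D: end 16:15 <= 19:45? ✓; start 11:45 <= 14:50? ✓; start 11:45 <= 12:40? ✓ → yes.
G: end 21:20 <= 19:45? ✗; start 14:05 <= 14:50? ✓; start 14:05 <= 12:40? ✗ → no.
K: end 21:30 <= 19:45? ✗; start 18:10 <= 14:50? ✗; start 18:10 <= 12:40? ✗ → no.
P: end 12:20 <= 19:45? ✓; start 09:55 <= 14:50? ✓; start 09:55 <= 12:40? ✓ → yes.
V: end 22:45 <= 19:45? ✗; start 20:15 <= 14:50? ✗; start 20:15 <= 12:40? ✗ → no.
Result: C, D, P.

C, D, P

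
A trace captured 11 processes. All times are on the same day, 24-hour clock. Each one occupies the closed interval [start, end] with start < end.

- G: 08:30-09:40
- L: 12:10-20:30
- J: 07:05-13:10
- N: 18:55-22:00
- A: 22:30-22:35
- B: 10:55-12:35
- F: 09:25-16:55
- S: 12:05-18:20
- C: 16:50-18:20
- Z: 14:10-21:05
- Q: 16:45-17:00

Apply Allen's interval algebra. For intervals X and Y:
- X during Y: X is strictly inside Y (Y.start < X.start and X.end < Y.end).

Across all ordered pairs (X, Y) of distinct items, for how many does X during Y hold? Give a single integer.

8

Checking all 110 ordered pairs for relation 'during'; matching pairs in alphabetical order:
(B, F): B during F ✓
(B, J): B during J ✓
(C, L): C during L ✓
(C, Z): C during Z ✓
(G, J): G during J ✓
(Q, L): Q during L ✓
(Q, S): Q during S ✓
(Q, Z): Q during Z ✓
Count: 8.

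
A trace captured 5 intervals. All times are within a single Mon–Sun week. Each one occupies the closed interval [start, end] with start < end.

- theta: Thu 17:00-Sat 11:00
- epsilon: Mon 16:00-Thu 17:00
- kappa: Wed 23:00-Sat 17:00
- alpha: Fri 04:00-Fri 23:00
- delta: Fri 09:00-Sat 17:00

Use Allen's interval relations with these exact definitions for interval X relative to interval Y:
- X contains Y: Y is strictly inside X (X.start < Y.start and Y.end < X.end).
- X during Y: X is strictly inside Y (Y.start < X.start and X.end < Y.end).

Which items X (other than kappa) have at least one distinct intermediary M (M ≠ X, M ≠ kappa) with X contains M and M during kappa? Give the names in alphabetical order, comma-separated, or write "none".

Target kappa = [Wed 23:00, Sat 17:00].
Intermediaries M with M during kappa: alpha, theta.
Via alpha — items with X contains alpha: theta.
Via theta — items with X contains theta: none.
Union: theta.

theta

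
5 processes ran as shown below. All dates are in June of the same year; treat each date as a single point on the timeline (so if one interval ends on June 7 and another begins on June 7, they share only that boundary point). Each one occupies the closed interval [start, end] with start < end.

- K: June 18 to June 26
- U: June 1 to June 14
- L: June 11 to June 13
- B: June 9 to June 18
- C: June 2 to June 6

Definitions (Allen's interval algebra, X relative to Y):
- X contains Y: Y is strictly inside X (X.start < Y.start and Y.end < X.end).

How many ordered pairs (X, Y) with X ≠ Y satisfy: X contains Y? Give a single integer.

Checking all 20 ordered pairs for relation 'contains'; matching pairs in alphabetical order:
(B, L): B contains L ✓
(U, C): U contains C ✓
(U, L): U contains L ✓
Count: 3.

3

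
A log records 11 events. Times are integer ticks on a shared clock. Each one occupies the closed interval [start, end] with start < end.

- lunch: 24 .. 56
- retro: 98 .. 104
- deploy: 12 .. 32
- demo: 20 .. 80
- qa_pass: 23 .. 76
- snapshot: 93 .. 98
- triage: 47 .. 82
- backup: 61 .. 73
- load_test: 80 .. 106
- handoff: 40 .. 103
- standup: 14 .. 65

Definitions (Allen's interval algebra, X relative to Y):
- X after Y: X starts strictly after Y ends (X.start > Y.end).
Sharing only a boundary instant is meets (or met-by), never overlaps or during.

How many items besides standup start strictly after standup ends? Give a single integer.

Target standup = [14, 65].
backup [61, 73] → overlapped-by → no.
demo [20, 80] → overlapped-by → no.
deploy [12, 32] → overlaps → no.
handoff [40, 103] → overlapped-by → no.
load_test [80, 106] → after → counts.
lunch [24, 56] → during → no.
qa_pass [23, 76] → overlapped-by → no.
retro [98, 104] → after → counts.
snapshot [93, 98] → after → counts.
triage [47, 82] → overlapped-by → no.
Total: 3.

3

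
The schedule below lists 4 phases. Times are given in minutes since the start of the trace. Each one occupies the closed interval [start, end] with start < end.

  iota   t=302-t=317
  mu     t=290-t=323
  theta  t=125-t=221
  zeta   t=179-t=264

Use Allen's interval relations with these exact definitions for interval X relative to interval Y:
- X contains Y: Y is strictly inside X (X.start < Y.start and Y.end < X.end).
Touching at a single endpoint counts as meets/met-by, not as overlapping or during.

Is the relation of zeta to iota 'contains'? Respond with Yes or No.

No

zeta = [t=179, t=264], iota = [t=302, t=317].
Actual relation of zeta to iota: before.
Asked whether 'contains' holds → No.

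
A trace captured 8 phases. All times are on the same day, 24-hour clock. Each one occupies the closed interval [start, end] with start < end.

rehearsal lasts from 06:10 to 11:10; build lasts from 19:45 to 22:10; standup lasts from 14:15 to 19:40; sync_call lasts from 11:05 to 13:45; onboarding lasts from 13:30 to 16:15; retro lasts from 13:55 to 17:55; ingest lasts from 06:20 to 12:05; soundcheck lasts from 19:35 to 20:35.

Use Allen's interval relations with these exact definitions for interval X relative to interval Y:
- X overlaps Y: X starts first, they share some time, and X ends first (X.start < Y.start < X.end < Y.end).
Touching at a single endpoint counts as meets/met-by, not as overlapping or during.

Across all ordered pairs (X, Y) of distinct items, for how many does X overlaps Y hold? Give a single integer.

Checking all 56 ordered pairs for relation 'overlaps'; matching pairs in alphabetical order:
(ingest, sync_call): ingest overlaps sync_call ✓
(onboarding, retro): onboarding overlaps retro ✓
(onboarding, standup): onboarding overlaps standup ✓
(rehearsal, ingest): rehearsal overlaps ingest ✓
(rehearsal, sync_call): rehearsal overlaps sync_call ✓
(retro, standup): retro overlaps standup ✓
(soundcheck, build): soundcheck overlaps build ✓
(standup, soundcheck): standup overlaps soundcheck ✓
(sync_call, onboarding): sync_call overlaps onboarding ✓
Count: 9.

9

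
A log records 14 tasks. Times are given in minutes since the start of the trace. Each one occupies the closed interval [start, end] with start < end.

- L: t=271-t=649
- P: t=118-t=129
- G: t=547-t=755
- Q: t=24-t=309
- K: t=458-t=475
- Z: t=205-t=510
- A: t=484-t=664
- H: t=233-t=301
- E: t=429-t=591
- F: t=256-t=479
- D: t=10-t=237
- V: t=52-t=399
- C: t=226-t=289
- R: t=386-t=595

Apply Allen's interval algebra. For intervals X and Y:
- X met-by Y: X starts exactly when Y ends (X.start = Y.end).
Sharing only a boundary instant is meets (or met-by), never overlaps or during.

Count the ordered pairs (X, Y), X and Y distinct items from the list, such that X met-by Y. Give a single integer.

0

Checking all 182 ordered pairs for relation 'met-by'; matching pairs in alphabetical order:
No pair satisfies it.
Count: 0.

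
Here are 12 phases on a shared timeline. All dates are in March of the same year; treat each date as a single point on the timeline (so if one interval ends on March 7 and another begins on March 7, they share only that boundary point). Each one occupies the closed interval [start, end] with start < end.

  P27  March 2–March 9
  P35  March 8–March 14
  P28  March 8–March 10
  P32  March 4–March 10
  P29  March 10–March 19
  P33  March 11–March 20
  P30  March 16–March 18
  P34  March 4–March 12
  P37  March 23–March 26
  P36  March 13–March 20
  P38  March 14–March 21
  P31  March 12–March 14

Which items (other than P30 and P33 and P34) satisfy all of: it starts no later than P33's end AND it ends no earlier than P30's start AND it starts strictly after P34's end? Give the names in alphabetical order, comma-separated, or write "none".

Conditions: its start is no later than P33's end (X.start <= March 20) AND its end is no earlier than P30's start (X.end >= March 16) AND its start is strictly after P34's end (X.start > March 12).
P27: start March 2 <= March 20? ✓; end March 9 >= March 16? ✗; start March 2 > March 12? ✗ → no.
P28: start March 8 <= March 20? ✓; end March 10 >= March 16? ✗; start March 8 > March 12? ✗ → no.
P29: start March 10 <= March 20? ✓; end March 19 >= March 16? ✓; start March 10 > March 12? ✗ → no.
P31: start March 12 <= March 20? ✓; end March 14 >= March 16? ✗; start March 12 > March 12? ✗ → no.
P32: start March 4 <= March 20? ✓; end March 10 >= March 16? ✗; start March 4 > March 12? ✗ → no.
P35: start March 8 <= March 20? ✓; end March 14 >= March 16? ✗; start March 8 > March 12? ✗ → no.
P36: start March 13 <= March 20? ✓; end March 20 >= March 16? ✓; start March 13 > March 12? ✓ → yes.
P37: start March 23 <= March 20? ✗; end March 26 >= March 16? ✓; start March 23 > March 12? ✓ → no.
P38: start March 14 <= March 20? ✓; end March 21 >= March 16? ✓; start March 14 > March 12? ✓ → yes.
Result: P36, P38.

P36, P38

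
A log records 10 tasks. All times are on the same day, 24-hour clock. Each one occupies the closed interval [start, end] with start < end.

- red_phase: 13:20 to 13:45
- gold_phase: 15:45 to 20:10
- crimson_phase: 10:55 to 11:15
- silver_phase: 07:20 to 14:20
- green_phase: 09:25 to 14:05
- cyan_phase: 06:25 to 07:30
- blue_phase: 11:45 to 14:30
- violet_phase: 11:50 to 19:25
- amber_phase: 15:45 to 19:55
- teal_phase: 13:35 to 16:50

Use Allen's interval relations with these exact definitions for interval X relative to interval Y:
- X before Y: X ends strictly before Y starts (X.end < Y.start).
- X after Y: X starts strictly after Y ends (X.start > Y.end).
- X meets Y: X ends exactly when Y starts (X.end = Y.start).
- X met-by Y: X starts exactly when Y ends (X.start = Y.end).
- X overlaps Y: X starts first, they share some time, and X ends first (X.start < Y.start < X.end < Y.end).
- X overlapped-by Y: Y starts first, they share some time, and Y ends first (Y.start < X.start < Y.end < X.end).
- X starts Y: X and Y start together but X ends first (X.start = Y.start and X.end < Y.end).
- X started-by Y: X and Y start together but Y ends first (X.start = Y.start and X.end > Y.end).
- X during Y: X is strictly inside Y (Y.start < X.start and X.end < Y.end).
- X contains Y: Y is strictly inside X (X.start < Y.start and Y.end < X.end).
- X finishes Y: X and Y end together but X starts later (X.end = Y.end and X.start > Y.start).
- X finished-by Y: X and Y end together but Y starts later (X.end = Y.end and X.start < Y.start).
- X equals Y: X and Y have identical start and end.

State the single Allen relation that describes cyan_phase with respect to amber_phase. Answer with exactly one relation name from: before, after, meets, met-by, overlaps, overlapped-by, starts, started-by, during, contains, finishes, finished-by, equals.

before

cyan_phase = [06:25, 07:30]; amber_phase = [15:45, 19:55].
Compare endpoints: cyan_phase.start < amber_phase.start, cyan_phase.start < amber_phase.end, cyan_phase.end < amber_phase.start, cyan_phase.end < amber_phase.end.
That pattern is 'before'.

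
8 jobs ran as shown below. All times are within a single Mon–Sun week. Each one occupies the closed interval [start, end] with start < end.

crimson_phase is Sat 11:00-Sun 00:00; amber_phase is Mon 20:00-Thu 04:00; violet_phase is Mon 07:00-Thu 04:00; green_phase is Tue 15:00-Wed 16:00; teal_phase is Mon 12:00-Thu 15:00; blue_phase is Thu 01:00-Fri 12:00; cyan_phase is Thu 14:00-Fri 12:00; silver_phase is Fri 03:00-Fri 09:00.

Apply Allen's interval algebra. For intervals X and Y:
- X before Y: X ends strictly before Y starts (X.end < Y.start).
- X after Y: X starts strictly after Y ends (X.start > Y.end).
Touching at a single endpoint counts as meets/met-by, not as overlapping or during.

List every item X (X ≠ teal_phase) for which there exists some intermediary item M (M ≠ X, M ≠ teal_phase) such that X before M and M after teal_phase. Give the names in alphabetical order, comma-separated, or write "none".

Target teal_phase = [Mon 12:00, Thu 15:00].
Intermediaries M with M after teal_phase: crimson_phase, silver_phase.
Via crimson_phase — items with X before crimson_phase: amber_phase, blue_phase, cyan_phase, green_phase, silver_phase, violet_phase.
Via silver_phase — items with X before silver_phase: amber_phase, green_phase, violet_phase.
Union: amber_phase, blue_phase, cyan_phase, green_phase, silver_phase, violet_phase.

amber_phase, blue_phase, cyan_phase, green_phase, silver_phase, violet_phase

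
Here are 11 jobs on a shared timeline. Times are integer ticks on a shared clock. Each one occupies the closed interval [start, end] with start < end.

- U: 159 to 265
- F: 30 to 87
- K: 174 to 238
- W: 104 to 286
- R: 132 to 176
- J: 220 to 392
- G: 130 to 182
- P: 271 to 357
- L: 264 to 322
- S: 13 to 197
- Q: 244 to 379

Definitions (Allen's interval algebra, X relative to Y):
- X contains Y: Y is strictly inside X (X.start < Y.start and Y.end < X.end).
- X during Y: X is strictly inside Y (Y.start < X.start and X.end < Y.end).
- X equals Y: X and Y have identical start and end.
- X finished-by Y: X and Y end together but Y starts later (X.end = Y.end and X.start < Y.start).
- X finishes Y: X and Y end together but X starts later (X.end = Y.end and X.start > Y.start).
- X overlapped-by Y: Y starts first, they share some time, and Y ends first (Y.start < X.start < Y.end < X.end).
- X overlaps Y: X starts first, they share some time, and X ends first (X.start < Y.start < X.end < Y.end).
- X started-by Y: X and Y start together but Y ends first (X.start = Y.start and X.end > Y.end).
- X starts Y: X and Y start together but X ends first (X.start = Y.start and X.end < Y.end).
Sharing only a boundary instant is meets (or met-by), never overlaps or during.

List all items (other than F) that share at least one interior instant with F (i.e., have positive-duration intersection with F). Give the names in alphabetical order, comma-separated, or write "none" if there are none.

Target F = [30, 87].
G [130, 182] → after → no.
J [220, 392] → after → no.
K [174, 238] → after → no.
L [264, 322] → after → no.
P [271, 357] → after → no.
Q [244, 379] → after → no.
R [132, 176] → after → no.
S [13, 197] → contains → yes.
U [159, 265] → after → no.
W [104, 286] → after → no.
Result: S.

S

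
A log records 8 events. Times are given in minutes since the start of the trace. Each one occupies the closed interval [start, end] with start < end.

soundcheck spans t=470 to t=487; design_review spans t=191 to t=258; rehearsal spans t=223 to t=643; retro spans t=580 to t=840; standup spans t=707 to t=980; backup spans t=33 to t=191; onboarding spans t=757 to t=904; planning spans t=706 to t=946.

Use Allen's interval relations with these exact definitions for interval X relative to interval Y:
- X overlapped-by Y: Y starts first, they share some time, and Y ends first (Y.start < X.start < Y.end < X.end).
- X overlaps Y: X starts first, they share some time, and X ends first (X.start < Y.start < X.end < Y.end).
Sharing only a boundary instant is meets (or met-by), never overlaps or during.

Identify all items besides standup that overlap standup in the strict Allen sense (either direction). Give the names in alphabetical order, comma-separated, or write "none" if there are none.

Target standup = [t=707, t=980].
backup [t=33, t=191] → before → no.
design_review [t=191, t=258] → before → no.
onboarding [t=757, t=904] → during → no.
planning [t=706, t=946] → overlaps → yes.
rehearsal [t=223, t=643] → before → no.
retro [t=580, t=840] → overlaps → yes.
soundcheck [t=470, t=487] → before → no.
Result: planning, retro.

planning, retro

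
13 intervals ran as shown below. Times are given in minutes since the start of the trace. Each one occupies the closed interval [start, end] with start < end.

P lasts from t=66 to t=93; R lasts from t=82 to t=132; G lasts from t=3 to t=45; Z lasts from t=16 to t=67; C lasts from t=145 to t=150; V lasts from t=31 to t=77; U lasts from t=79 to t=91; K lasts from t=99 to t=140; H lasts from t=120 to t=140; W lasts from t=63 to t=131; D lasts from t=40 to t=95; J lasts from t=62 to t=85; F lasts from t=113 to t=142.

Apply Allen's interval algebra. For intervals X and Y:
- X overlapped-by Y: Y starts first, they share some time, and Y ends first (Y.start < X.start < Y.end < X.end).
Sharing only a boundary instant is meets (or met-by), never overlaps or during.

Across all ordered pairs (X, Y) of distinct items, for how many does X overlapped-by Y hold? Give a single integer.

Checking all 156 ordered pairs for relation 'overlapped-by'; matching pairs in alphabetical order:
(D, G): D overlapped-by G ✓
(D, V): D overlapped-by V ✓
(D, Z): D overlapped-by Z ✓
(F, K): F overlapped-by K ✓
(F, R): F overlapped-by R ✓
(F, W): F overlapped-by W ✓
(H, R): H overlapped-by R ✓
(H, W): H overlapped-by W ✓
(J, V): J overlapped-by V ✓
(J, Z): J overlapped-by Z ✓
(K, R): K overlapped-by R ✓
(K, W): K overlapped-by W ✓
(P, J): P overlapped-by J ✓
(P, V): P overlapped-by V ✓
(P, Z): P overlapped-by Z ✓
(R, D): R overlapped-by D ✓
(R, J): R overlapped-by J ✓
(R, P): R overlapped-by P ✓
(R, U): R overlapped-by U ✓
(R, W): R overlapped-by W ✓
(U, J): U overlapped-by J ✓
(V, G): V overlapped-by G ✓
(V, Z): V overlapped-by Z ✓
(W, D): W overlapped-by D ✓
... plus 4 further pairs not listed.
Count: 28.

28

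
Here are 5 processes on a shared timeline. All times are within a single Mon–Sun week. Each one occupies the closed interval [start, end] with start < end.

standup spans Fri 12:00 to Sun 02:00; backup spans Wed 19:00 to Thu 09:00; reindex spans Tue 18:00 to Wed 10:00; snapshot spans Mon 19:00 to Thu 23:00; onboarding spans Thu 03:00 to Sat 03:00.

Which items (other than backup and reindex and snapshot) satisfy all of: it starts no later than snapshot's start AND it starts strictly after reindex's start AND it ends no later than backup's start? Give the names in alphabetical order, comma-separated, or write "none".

none

Conditions: its start is no later than snapshot's start (X.start <= Mon 19:00) AND its start is strictly after reindex's start (X.start > Tue 18:00) AND its end is no later than backup's start (X.end <= Wed 19:00).
onboarding: start Thu 03:00 <= Mon 19:00? ✗; start Thu 03:00 > Tue 18:00? ✓; end Sat 03:00 <= Wed 19:00? ✗ → no.
standup: start Fri 12:00 <= Mon 19:00? ✗; start Fri 12:00 > Tue 18:00? ✓; end Sun 02:00 <= Wed 19:00? ✗ → no.
Result: none.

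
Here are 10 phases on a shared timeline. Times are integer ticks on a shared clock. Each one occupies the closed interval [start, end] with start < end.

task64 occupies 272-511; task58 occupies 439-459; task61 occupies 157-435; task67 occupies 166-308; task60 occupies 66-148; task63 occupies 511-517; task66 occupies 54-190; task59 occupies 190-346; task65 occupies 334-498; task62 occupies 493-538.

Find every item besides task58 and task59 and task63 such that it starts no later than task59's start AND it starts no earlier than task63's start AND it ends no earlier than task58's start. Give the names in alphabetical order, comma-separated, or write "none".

Conditions: its start is no later than task59's start (X.start <= 190) AND its start is no earlier than task63's start (X.start >= 511) AND its end is no earlier than task58's start (X.end >= 439).
task60: start 66 <= 190? ✓; start 66 >= 511? ✗; end 148 >= 439? ✗ → no.
task61: start 157 <= 190? ✓; start 157 >= 511? ✗; end 435 >= 439? ✗ → no.
task62: start 493 <= 190? ✗; start 493 >= 511? ✗; end 538 >= 439? ✓ → no.
task64: start 272 <= 190? ✗; start 272 >= 511? ✗; end 511 >= 439? ✓ → no.
task65: start 334 <= 190? ✗; start 334 >= 511? ✗; end 498 >= 439? ✓ → no.
task66: start 54 <= 190? ✓; start 54 >= 511? ✗; end 190 >= 439? ✗ → no.
task67: start 166 <= 190? ✓; start 166 >= 511? ✗; end 308 >= 439? ✗ → no.
Result: none.

none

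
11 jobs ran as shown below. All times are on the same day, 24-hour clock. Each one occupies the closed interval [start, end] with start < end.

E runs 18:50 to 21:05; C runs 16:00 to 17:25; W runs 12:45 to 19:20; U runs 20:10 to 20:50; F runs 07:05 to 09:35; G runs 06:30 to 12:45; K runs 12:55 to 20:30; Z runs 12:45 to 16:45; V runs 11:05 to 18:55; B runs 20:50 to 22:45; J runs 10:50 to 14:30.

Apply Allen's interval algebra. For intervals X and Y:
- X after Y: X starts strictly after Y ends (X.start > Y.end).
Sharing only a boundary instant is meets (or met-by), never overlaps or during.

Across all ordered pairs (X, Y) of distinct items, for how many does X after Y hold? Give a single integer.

Checking all 110 ordered pairs for relation 'after'; matching pairs in alphabetical order:
(B, C): B after C ✓
(B, F): B after F ✓
(B, G): B after G ✓
(B, J): B after J ✓
(B, K): B after K ✓
(B, V): B after V ✓
(B, W): B after W ✓
(B, Z): B after Z ✓
(C, F): C after F ✓
(C, G): C after G ✓
(C, J): C after J ✓
(E, C): E after C ✓
(E, F): E after F ✓
(E, G): E after G ✓
(E, J): E after J ✓
(E, Z): E after Z ✓
(J, F): J after F ✓
(K, F): K after F ✓
(K, G): K after G ✓
(U, C): U after C ✓
(U, F): U after F ✓
(U, G): U after G ✓
(U, J): U after J ✓
(U, V): U after V ✓
... plus 5 further pairs not listed.
Count: 29.

29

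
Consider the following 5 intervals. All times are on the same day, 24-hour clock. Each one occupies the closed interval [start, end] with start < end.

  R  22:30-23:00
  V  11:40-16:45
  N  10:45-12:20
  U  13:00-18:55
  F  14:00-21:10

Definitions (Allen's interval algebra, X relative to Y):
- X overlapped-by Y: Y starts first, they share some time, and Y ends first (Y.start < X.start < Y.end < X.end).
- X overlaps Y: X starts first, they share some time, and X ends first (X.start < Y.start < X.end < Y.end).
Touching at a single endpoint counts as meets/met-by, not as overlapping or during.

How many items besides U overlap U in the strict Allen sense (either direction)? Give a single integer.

Target U = [13:00, 18:55].
F [14:00, 21:10] → overlapped-by → counts.
N [10:45, 12:20] → before → no.
R [22:30, 23:00] → after → no.
V [11:40, 16:45] → overlaps → counts.
Total: 2.

2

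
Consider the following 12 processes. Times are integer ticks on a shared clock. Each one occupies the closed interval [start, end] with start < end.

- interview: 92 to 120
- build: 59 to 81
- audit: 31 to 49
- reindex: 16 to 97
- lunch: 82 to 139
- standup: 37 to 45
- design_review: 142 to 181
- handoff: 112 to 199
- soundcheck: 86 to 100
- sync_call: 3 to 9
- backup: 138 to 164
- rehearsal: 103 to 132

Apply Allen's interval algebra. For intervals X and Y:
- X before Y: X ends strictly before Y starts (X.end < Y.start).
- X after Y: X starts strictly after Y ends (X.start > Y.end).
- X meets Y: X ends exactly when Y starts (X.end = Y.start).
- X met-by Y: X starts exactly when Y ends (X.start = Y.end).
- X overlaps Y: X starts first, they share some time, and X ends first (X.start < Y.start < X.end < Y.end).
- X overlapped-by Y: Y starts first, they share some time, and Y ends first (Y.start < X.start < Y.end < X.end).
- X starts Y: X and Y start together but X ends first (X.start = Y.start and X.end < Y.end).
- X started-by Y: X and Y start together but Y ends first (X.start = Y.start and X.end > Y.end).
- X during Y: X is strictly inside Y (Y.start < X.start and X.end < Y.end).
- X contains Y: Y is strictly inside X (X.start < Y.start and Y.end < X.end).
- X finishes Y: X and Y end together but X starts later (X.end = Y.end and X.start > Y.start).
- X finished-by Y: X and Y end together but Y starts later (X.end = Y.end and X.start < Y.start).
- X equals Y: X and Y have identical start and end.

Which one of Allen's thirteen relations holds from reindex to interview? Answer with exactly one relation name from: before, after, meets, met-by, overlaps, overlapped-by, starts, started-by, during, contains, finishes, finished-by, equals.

overlaps

reindex = [16, 97]; interview = [92, 120].
Compare endpoints: reindex.start < interview.start, reindex.start < interview.end, reindex.end > interview.start, reindex.end < interview.end.
That pattern is 'overlaps'.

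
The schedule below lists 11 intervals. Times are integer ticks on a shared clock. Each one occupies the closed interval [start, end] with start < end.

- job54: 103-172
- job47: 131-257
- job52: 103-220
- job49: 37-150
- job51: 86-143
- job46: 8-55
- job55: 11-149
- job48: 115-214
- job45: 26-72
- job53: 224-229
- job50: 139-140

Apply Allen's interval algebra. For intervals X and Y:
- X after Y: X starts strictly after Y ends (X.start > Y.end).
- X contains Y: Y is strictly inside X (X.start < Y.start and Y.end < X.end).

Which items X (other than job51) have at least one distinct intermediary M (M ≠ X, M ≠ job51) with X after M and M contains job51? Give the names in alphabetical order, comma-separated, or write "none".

job53

Target job51 = [86, 143].
Intermediaries M with M contains job51: job49, job55.
Via job49 — items with X after job49: job53.
Via job55 — items with X after job55: job53.
Union: job53.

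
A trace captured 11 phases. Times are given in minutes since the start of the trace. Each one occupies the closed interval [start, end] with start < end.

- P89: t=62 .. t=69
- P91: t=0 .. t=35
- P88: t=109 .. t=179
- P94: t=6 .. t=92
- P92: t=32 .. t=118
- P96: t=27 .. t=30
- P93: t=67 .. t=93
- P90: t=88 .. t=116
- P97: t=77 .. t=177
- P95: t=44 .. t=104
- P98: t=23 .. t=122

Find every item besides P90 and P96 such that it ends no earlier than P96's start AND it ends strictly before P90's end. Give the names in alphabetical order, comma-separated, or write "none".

P89, P91, P93, P94, P95

Conditions: its end is no earlier than P96's start (X.end >= t=27) AND its end is strictly before P90's end (X.end < t=116).
P88: end t=179 >= t=27? ✓; end t=179 < t=116? ✗ → no.
P89: end t=69 >= t=27? ✓; end t=69 < t=116? ✓ → yes.
P91: end t=35 >= t=27? ✓; end t=35 < t=116? ✓ → yes.
P92: end t=118 >= t=27? ✓; end t=118 < t=116? ✗ → no.
P93: end t=93 >= t=27? ✓; end t=93 < t=116? ✓ → yes.
P94: end t=92 >= t=27? ✓; end t=92 < t=116? ✓ → yes.
P95: end t=104 >= t=27? ✓; end t=104 < t=116? ✓ → yes.
P97: end t=177 >= t=27? ✓; end t=177 < t=116? ✗ → no.
P98: end t=122 >= t=27? ✓; end t=122 < t=116? ✗ → no.
Result: P89, P91, P93, P94, P95.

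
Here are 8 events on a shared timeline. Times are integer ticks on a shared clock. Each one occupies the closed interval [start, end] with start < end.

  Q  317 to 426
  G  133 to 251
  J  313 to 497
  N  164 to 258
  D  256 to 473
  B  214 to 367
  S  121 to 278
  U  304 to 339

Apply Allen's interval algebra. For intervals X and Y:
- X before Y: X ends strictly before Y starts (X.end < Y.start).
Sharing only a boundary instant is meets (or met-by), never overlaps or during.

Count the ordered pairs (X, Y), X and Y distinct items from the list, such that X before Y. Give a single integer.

Checking all 56 ordered pairs for relation 'before'; matching pairs in alphabetical order:
(G, D): G before D ✓
(G, J): G before J ✓
(G, Q): G before Q ✓
(G, U): G before U ✓
(N, J): N before J ✓
(N, Q): N before Q ✓
(N, U): N before U ✓
(S, J): S before J ✓
(S, Q): S before Q ✓
(S, U): S before U ✓
Count: 10.

10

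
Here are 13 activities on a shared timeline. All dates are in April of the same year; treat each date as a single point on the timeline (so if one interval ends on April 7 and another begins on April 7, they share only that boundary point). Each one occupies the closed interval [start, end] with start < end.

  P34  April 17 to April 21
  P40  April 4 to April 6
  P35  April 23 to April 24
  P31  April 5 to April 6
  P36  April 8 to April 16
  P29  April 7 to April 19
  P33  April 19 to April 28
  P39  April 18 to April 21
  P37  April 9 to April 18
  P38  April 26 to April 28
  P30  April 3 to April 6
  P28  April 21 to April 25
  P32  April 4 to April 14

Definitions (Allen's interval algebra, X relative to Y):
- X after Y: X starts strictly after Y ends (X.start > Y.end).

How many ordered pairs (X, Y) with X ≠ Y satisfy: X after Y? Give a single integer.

Checking all 156 ordered pairs for relation 'after'; matching pairs in alphabetical order:
(P28, P29): P28 after P29 ✓
(P28, P30): P28 after P30 ✓
(P28, P31): P28 after P31 ✓
(P28, P32): P28 after P32 ✓
(P28, P36): P28 after P36 ✓
(P28, P37): P28 after P37 ✓
(P28, P40): P28 after P40 ✓
(P29, P30): P29 after P30 ✓
(P29, P31): P29 after P31 ✓
(P29, P40): P29 after P40 ✓
(P33, P30): P33 after P30 ✓
(P33, P31): P33 after P31 ✓
(P33, P32): P33 after P32 ✓
(P33, P36): P33 after P36 ✓
(P33, P37): P33 after P37 ✓
(P33, P40): P33 after P40 ✓
(P34, P30): P34 after P30 ✓
(P34, P31): P34 after P31 ✓
(P34, P32): P34 after P32 ✓
(P34, P36): P34 after P36 ✓
(P34, P40): P34 after P40 ✓
(P35, P29): P35 after P29 ✓
(P35, P30): P35 after P30 ✓
(P35, P31): P35 after P31 ✓
... plus 28 further pairs not listed.
Count: 52.

52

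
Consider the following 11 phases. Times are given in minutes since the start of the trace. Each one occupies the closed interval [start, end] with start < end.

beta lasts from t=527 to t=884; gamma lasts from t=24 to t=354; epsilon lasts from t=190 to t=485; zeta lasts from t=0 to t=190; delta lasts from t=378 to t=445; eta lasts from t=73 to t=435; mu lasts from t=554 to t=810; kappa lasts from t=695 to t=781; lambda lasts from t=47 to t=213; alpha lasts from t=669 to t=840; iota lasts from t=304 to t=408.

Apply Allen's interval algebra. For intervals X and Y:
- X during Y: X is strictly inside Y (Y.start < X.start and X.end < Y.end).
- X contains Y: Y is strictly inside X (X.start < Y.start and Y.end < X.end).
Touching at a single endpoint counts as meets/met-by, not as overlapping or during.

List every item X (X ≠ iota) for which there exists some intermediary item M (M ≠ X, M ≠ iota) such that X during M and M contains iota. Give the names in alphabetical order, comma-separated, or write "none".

delta

Target iota = [t=304, t=408].
Intermediaries M with M contains iota: epsilon, eta.
Via epsilon — items with X during epsilon: delta.
Via eta — items with X during eta: none.
Union: delta.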